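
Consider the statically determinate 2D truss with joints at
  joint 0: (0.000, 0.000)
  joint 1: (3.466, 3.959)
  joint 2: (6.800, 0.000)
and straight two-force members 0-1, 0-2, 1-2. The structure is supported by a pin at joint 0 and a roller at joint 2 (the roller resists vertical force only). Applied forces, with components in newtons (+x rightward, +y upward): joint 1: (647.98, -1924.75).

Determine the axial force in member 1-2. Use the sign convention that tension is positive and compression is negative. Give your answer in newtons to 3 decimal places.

N=3 nodes, M=3 members, R=3 reactions → 2N=6, M+R=6
member 0 (0-1): L=5.2618, (cx,cy)=(0.6587,0.7524)
member 1 (0-2): L=6.8000, (cx,cy)=(1.0000,0.0000)
member 2 (1-2): L=5.1758, (cx,cy)=(0.6441,-0.7649)
solve A·x = −loads:
  F[0-1] = -752.8386 N (compression)
  F[0-2] = +1143.8796 N (tension)
  F[1-2] = -1775.8035 N (compression)
  Rx@0 = -647.9800 N
  Ry@0 = +566.4358 N
  Ry@2 = +1358.3142 N

-1775.803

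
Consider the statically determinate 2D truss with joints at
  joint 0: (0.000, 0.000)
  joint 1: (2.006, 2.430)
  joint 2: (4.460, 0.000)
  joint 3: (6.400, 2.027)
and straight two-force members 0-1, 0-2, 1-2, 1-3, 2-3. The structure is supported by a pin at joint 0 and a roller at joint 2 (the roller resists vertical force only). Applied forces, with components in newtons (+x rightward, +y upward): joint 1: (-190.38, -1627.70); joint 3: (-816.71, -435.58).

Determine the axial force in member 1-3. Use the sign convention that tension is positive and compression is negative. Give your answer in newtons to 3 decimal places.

-369.104

N=4 nodes, M=5 members, R=3 reactions → 2N=8, M+R=8
member 0 (0-1): L=3.1510, (cx,cy)=(0.6366,0.7712)
member 1 (0-2): L=4.4600, (cx,cy)=(1.0000,0.0000)
member 2 (1-2): L=3.4536, (cx,cy)=(0.7106,-0.7036)
member 3 (1-3): L=4.4124, (cx,cy)=(0.9958,-0.0913)
member 4 (2-3): L=2.8058, (cx,cy)=(0.6914,0.7224)
solve A·x = −loads:
  F[0-1] = -1531.4762 N (compression)
  F[0-2] = -32.1232 N (compression)
  F[1-2] = -586.8866 N (compression)
  F[1-3] = -369.1037 N (compression)
  F[2-3] = -649.5914 N (compression)
  Rx@0 = +1007.0900 N
  Ry@0 = +1181.0415 N
  Ry@2 = +882.2385 N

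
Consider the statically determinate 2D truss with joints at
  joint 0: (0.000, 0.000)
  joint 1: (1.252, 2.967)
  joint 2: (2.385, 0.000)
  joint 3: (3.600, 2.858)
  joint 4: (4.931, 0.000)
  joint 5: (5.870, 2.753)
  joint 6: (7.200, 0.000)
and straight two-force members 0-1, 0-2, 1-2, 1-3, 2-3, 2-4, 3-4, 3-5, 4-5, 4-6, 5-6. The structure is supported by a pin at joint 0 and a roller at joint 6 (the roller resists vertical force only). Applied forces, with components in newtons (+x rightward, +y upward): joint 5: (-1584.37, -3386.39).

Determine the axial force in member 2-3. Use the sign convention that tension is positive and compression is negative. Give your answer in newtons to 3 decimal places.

-1388.824

N=7 nodes, M=11 members, R=3 reactions → 2N=14, M+R=14
member 0 (0-1): L=3.2203, (cx,cy)=(0.3888,0.9213)
member 1 (0-2): L=2.3850, (cx,cy)=(1.0000,0.0000)
member 2 (1-2): L=3.1760, (cx,cy)=(0.3567,-0.9342)
member 3 (1-3): L=2.3505, (cx,cy)=(0.9989,-0.0464)
member 4 (2-3): L=3.1055, (cx,cy)=(0.3912,0.9203)
member 5 (2-4): L=2.5460, (cx,cy)=(1.0000,0.0000)
member 6 (3-4): L=3.1527, (cx,cy)=(0.4222,-0.9065)
member 7 (3-5): L=2.2724, (cx,cy)=(0.9989,-0.0462)
member 8 (4-5): L=2.9087, (cx,cy)=(0.3228,0.9465)
member 9 (4-6): L=2.2690, (cx,cy)=(1.0000,0.0000)
member 10 (5-6): L=3.0574, (cx,cy)=(0.4350,-0.9004)
solve A·x = −loads:
  F[0-1] = -1336.4825 N (compression)
  F[0-2] = -1064.7740 N (compression)
  F[1-2] = +1368.1408 N (tension)
  F[1-3] = -1008.7539 N (compression)
  F[2-3] = -1388.8241 N (compression)
  F[2-4] = -33.3432 N (compression)
  F[3-4] = +1469.1152 N (tension)
  F[3-5] = -2173.5697 N (compression)
  F[4-5] = -1407.1118 N (compression)
  F[4-6] = +1041.1233 N (tension)
  F[5-6] = -2393.3586 N (compression)
  Rx@0 = +1584.3700 N
  Ry@0 = +1231.3430 N
  Ry@6 = +2155.0470 N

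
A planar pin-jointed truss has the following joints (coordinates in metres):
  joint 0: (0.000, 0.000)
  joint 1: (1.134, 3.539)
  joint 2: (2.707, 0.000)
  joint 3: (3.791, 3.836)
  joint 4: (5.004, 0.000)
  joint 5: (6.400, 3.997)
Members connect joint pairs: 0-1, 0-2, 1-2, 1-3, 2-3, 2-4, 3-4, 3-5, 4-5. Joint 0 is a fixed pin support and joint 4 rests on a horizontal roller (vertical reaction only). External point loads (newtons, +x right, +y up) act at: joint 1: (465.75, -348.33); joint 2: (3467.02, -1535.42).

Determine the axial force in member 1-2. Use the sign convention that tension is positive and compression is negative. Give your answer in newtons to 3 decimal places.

N=6 nodes, M=9 members, R=3 reactions → 2N=12, M+R=12
member 0 (0-1): L=3.7162, (cx,cy)=(0.3051,0.9523)
member 1 (0-2): L=2.7070, (cx,cy)=(1.0000,0.0000)
member 2 (1-2): L=3.8728, (cx,cy)=(0.4062,-0.9138)
member 3 (1-3): L=2.6735, (cx,cy)=(0.9938,0.1111)
member 4 (2-3): L=3.9862, (cx,cy)=(0.2719,0.9623)
member 5 (2-4): L=2.2970, (cx,cy)=(1.0000,0.0000)
member 6 (3-4): L=4.0232, (cx,cy)=(0.3015,-0.9535)
member 7 (3-5): L=2.6140, (cx,cy)=(0.9981,0.0616)
member 8 (4-5): L=4.2338, (cx,cy)=(0.3297,0.9441)
solve A·x = −loads:
  F[0-1] = -677.0997 N (compression)
  F[0-2] = +4139.3848 N (tension)
  F[1-2] = +230.7321 N (tension)
  F[1-3] = -770.8506 N (compression)
  F[2-3] = +1376.4481 N (tension)
  F[2-4] = +391.7725 N (tension)
  F[3-4] = -1299.4109 N (compression)
  F[3-5] = +0.0000 N (tension)
  F[4-5] = -0.0000 N (compression)
  Rx@0 = -3932.7700 N
  Ry@0 = +644.8057 N
  Ry@4 = +1238.9443 N

230.732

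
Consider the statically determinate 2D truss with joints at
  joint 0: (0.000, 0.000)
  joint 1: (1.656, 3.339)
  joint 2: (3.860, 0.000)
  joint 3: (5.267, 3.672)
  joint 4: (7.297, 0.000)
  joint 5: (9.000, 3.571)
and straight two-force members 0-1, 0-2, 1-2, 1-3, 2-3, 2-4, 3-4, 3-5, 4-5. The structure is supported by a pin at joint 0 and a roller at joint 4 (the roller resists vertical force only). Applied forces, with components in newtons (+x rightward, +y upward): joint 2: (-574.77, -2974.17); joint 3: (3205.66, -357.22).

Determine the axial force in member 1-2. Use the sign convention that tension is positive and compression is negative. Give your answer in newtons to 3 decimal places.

N=6 nodes, M=9 members, R=3 reactions → 2N=12, M+R=12
member 0 (0-1): L=3.7271, (cx,cy)=(0.4443,0.8959)
member 1 (0-2): L=3.8600, (cx,cy)=(1.0000,0.0000)
member 2 (1-2): L=4.0008, (cx,cy)=(0.5509,-0.8346)
member 3 (1-3): L=3.6263, (cx,cy)=(0.9958,0.0918)
member 4 (2-3): L=3.9323, (cx,cy)=(0.3578,0.9338)
member 5 (2-4): L=3.4370, (cx,cy)=(1.0000,0.0000)
member 6 (3-4): L=4.1958, (cx,cy)=(0.4838,-0.8752)
member 7 (3-5): L=3.7344, (cx,cy)=(0.9996,-0.0270)
member 8 (4-5): L=3.9563, (cx,cy)=(0.4305,0.9026)
solve A·x = −loads:
  F[0-1] = +126.0185 N (tension)
  F[0-2] = +2574.8983 N (tension)
  F[1-2] = -121.6796 N (compression)
  F[1-3] = +123.5455 N (tension)
  F[2-3] = +3293.7790 N (tension)
  F[2-4] = +1904.1125 N (tension)
  F[3-4] = -3935.5753 N (compression)
  F[3-5] = +0.0000 N (tension)
  F[4-5] = -0.0000 N (compression)
  Rx@0 = -2630.8900 N
  Ry@0 = -112.8963 N
  Ry@4 = +3444.2863 N

-121.680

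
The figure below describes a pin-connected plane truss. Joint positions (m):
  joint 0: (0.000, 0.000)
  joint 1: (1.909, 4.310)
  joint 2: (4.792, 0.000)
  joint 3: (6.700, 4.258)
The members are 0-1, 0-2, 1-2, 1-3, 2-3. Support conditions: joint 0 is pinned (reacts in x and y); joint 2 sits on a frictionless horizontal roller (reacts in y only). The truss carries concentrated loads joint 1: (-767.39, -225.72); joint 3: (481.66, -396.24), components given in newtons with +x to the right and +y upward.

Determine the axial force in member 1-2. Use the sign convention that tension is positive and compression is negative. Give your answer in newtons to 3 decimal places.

8.912

N=4 nodes, M=5 members, R=3 reactions → 2N=8, M+R=8
member 0 (0-1): L=4.7138, (cx,cy)=(0.4050,0.9143)
member 1 (0-2): L=4.7920, (cx,cy)=(1.0000,0.0000)
member 2 (1-2): L=5.1853, (cx,cy)=(0.5560,-0.8312)
member 3 (1-3): L=4.7913, (cx,cy)=(0.9999,-0.0109)
member 4 (2-3): L=4.6659, (cx,cy)=(0.4089,0.9126)
solve A·x = −loads:
  F[0-1] = -262.7592 N (compression)
  F[0-2] = -179.3186 N (compression)
  F[1-2] = +8.9120 N (tension)
  F[1-3] = +656.0623 N (tension)
  F[2-3] = -426.3999 N (compression)
  Rx@0 = +285.7300 N
  Ry@0 = +240.2478 N
  Ry@2 = +381.7122 N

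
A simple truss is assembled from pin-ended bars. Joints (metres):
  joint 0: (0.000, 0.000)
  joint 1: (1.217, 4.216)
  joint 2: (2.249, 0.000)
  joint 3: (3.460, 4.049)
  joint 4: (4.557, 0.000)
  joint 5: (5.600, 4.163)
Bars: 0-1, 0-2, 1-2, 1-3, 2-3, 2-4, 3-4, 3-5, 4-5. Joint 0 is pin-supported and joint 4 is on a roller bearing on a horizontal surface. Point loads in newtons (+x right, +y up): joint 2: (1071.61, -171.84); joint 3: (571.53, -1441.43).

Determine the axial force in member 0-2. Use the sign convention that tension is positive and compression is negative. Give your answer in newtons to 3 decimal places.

N=6 nodes, M=9 members, R=3 reactions → 2N=12, M+R=12
member 0 (0-1): L=4.3881, (cx,cy)=(0.2773,0.9608)
member 1 (0-2): L=2.2490, (cx,cy)=(1.0000,0.0000)
member 2 (1-2): L=4.3405, (cx,cy)=(0.2378,-0.9713)
member 3 (1-3): L=2.2492, (cx,cy)=(0.9972,-0.0742)
member 4 (2-3): L=4.2262, (cx,cy)=(0.2865,0.9581)
member 5 (2-4): L=2.3080, (cx,cy)=(1.0000,0.0000)
member 6 (3-4): L=4.1950, (cx,cy)=(0.2615,-0.9652)
member 7 (3-5): L=2.1430, (cx,cy)=(0.9986,0.0532)
member 8 (4-5): L=4.2917, (cx,cy)=(0.2430,0.9700)
solve A·x = −loads:
  F[0-1] = +76.8047 N (tension)
  F[0-2] = +1621.8391 N (tension)
  F[1-2] = -79.0438 N (compression)
  F[1-3] = +40.2055 N (tension)
  F[2-3] = +259.4986 N (tension)
  F[2-4] = +457.0775 N (tension)
  F[3-4] = -1747.8837 N (compression)
  F[3-5] = -0.0000 N (compression)
  F[4-5] = +0.0000 N (tension)
  Rx@0 = -1643.1400 N
  Ry@0 = -73.7919 N
  Ry@4 = +1687.0619 N

1621.839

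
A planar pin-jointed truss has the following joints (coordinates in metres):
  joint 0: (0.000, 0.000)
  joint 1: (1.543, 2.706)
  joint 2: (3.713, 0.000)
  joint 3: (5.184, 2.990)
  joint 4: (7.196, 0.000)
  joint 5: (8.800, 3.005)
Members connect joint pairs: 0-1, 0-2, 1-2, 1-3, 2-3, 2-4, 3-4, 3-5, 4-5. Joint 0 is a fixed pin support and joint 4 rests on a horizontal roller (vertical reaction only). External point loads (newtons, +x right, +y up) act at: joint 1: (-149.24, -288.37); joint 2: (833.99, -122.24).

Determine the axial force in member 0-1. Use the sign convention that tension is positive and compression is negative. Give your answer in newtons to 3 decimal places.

N=6 nodes, M=9 members, R=3 reactions → 2N=12, M+R=12
member 0 (0-1): L=3.1150, (cx,cy)=(0.4953,0.8687)
member 1 (0-2): L=3.7130, (cx,cy)=(1.0000,0.0000)
member 2 (1-2): L=3.4686, (cx,cy)=(0.6256,-0.7801)
member 3 (1-3): L=3.6521, (cx,cy)=(0.9970,0.0778)
member 4 (2-3): L=3.3323, (cx,cy)=(0.4414,0.8973)
member 5 (2-4): L=3.4830, (cx,cy)=(1.0000,0.0000)
member 6 (3-4): L=3.6039, (cx,cy)=(0.5583,-0.8297)
member 7 (3-5): L=3.6160, (cx,cy)=(1.0000,0.0041)
member 8 (4-5): L=3.4063, (cx,cy)=(0.4709,0.8822)
solve A·x = −loads:
  F[0-1] = -393.4897 N (compression)
  F[0-2] = +879.6626 N (tension)
  F[1-2] = +60.1867 N (tension)
  F[1-3] = -83.5790 N (compression)
  F[2-3] = +83.9039 N (tension)
  F[2-4] = +46.2872 N (tension)
  F[3-4] = -82.9102 N (compression)
  F[3-5] = +0.0000 N (tension)
  F[4-5] = +0.0000 N (tension)
  Rx@0 = -684.7500 N
  Ry@0 = +341.8234 N
  Ry@4 = +68.7866 N

-393.490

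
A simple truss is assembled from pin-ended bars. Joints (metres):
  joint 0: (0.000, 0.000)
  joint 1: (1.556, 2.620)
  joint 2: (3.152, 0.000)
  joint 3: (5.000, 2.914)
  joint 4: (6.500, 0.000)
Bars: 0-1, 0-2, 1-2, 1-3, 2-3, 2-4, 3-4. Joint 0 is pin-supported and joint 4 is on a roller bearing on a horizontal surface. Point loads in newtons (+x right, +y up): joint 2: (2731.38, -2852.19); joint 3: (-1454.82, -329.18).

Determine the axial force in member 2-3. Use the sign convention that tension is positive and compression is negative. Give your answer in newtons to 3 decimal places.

N=5 nodes, M=7 members, R=3 reactions → 2N=10, M+R=10
member 0 (0-1): L=3.0472, (cx,cy)=(0.5106,0.8598)
member 1 (0-2): L=3.1520, (cx,cy)=(1.0000,0.0000)
member 2 (1-2): L=3.0678, (cx,cy)=(0.5202,-0.8540)
member 3 (1-3): L=3.4565, (cx,cy)=(0.9964,0.0851)
member 4 (2-3): L=3.4506, (cx,cy)=(0.5356,0.8445)
member 5 (2-4): L=3.3480, (cx,cy)=(1.0000,0.0000)
member 6 (3-4): L=3.2774, (cx,cy)=(0.4577,-0.8891)
solve A·x = −loads:
  F[0-1] = -2555.5560 N (compression)
  F[0-2] = +2581.5029 N (tension)
  F[1-2] = +2321.6779 N (tension)
  F[1-3] = -2521.9034 N (compression)
  F[2-3] = +1029.5201 N (tension)
  F[2-4] = +506.5723 N (tension)
  F[3-4] = -1106.8291 N (compression)
  Rx@0 = -1276.5600 N
  Ry@0 = +2197.2689 N
  Ry@4 = +984.1011 N

1029.520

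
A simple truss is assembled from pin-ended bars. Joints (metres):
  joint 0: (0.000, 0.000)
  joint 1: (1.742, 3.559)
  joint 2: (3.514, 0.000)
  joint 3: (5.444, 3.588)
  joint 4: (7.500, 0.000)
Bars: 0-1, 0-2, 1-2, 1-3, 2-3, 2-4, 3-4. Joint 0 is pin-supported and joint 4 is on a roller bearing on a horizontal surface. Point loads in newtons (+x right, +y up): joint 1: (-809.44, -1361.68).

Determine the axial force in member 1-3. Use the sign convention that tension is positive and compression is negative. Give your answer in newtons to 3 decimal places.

N=5 nodes, M=7 members, R=3 reactions → 2N=10, M+R=10
member 0 (0-1): L=3.9625, (cx,cy)=(0.4396,0.8982)
member 1 (0-2): L=3.5140, (cx,cy)=(1.0000,0.0000)
member 2 (1-2): L=3.9757, (cx,cy)=(0.4457,-0.8952)
member 3 (1-3): L=3.7021, (cx,cy)=(1.0000,0.0078)
member 4 (2-3): L=4.0741, (cx,cy)=(0.4737,0.8807)
member 5 (2-4): L=3.9860, (cx,cy)=(1.0000,0.0000)
member 6 (3-4): L=4.1353, (cx,cy)=(0.4972,-0.8676)
solve A·x = −loads:
  F[0-1] = -1591.5655 N (compression)
  F[0-2] = -109.7456 N (compression)
  F[1-2] = +76.4384 N (tension)
  F[1-3] = +75.6790 N (tension)
  F[2-3] = -77.6974 N (compression)
  F[2-4] = -38.8700 N (compression)
  F[3-4] = +78.1808 N (tension)
  Rx@0 = +809.4400 N
  Ry@0 = +1429.5134 N
  Ry@4 = -67.8334 N

75.679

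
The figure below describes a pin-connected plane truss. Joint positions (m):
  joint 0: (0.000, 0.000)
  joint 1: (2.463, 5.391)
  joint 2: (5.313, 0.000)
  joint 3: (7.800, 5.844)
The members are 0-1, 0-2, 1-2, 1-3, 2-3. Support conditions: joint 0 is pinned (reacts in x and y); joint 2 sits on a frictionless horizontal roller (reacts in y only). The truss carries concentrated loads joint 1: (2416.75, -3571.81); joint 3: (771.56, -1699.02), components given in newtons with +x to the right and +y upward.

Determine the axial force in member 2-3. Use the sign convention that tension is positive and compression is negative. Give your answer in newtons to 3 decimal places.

N=4 nodes, M=5 members, R=3 reactions → 2N=8, M+R=8
member 0 (0-1): L=5.9270, (cx,cy)=(0.4156,0.9096)
member 1 (0-2): L=5.3130, (cx,cy)=(1.0000,0.0000)
member 2 (1-2): L=6.0980, (cx,cy)=(0.4674,-0.8841)
member 3 (1-3): L=5.3562, (cx,cy)=(0.9964,0.0846)
member 4 (2-3): L=6.3512, (cx,cy)=(0.3916,0.9201)
solve A·x = −loads:
  F[0-1] = +2396.9838 N (tension)
  F[0-2] = +2192.2280 N (tension)
  F[1-2] = -6357.4809 N (compression)
  F[1-3] = +1556.1891 N (tension)
  F[2-3] = -1989.5095 N (compression)
  Rx@0 = -3188.3100 N
  Ry@0 = -2180.2184 N
  Ry@2 = +7451.0484 N

-1989.509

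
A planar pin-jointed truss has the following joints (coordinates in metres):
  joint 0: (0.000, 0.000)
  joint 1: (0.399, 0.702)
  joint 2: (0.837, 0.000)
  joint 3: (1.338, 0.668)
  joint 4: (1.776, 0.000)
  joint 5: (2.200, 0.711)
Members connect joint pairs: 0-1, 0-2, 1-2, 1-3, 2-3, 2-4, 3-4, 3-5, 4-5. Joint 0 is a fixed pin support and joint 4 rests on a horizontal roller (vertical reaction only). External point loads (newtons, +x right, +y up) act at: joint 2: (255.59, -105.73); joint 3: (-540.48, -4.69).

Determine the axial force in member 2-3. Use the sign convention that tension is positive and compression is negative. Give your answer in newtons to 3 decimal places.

-207.645

N=6 nodes, M=9 members, R=3 reactions → 2N=12, M+R=12
member 0 (0-1): L=0.8075, (cx,cy)=(0.4941,0.8694)
member 1 (0-2): L=0.8370, (cx,cy)=(1.0000,0.0000)
member 2 (1-2): L=0.8274, (cx,cy)=(0.5293,-0.8484)
member 3 (1-3): L=0.9396, (cx,cy)=(0.9993,-0.0362)
member 4 (2-3): L=0.8350, (cx,cy)=(0.6000,0.8000)
member 5 (2-4): L=0.9390, (cx,cy)=(1.0000,0.0000)
member 6 (3-4): L=0.7988, (cx,cy)=(0.5483,-0.8363)
member 7 (3-5): L=0.8631, (cx,cy)=(0.9988,0.0498)
member 8 (4-5): L=0.8278, (cx,cy)=(0.5122,0.8589)
solve A·x = −loads:
  F[0-1] = -299.4608 N (compression)
  F[0-2] = -136.9153 N (compression)
  F[1-2] = +320.4198 N (tension)
  F[1-3] = -317.7961 N (compression)
  F[2-3] = -207.6449 N (compression)
  F[2-4] = -98.3051 N (compression)
  F[3-4] = +179.2814 N (tension)
  F[3-5] = -0.0000 N (tension)
  F[4-5] = +0.0000 N (tension)
  Rx@0 = +284.8900 N
  Ry@0 = +260.3465 N
  Ry@4 = -149.9265 N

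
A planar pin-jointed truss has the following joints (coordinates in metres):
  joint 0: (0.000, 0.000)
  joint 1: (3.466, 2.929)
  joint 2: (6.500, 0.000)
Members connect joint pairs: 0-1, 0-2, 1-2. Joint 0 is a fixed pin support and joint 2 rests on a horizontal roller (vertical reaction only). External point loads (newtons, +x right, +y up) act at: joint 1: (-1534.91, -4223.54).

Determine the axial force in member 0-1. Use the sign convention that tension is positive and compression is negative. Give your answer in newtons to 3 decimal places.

N=3 nodes, M=3 members, R=3 reactions → 2N=6, M+R=6
member 0 (0-1): L=4.5379, (cx,cy)=(0.7638,0.6455)
member 1 (0-2): L=6.5000, (cx,cy)=(1.0000,0.0000)
member 2 (1-2): L=4.2171, (cx,cy)=(0.7194,-0.6945)
solve A·x = −loads:
  F[0-1] = -4125.8646 N (compression)
  F[0-2] = +1616.4077 N (tension)
  F[1-2] = -2246.7382 N (compression)
  Rx@0 = +1534.9100 N
  Ry@0 = +2663.0726 N
  Ry@2 = +1560.4674 N

-4125.865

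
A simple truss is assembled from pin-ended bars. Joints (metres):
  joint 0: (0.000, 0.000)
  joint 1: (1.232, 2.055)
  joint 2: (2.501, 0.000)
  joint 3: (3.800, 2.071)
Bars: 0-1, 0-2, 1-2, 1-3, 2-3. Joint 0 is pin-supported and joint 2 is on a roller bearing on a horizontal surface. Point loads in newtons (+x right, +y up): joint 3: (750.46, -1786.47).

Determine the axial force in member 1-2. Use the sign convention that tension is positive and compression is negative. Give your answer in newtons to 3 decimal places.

N=4 nodes, M=5 members, R=3 reactions → 2N=8, M+R=8
member 0 (0-1): L=2.3960, (cx,cy)=(0.5142,0.8577)
member 1 (0-2): L=2.5010, (cx,cy)=(1.0000,0.0000)
member 2 (1-2): L=2.4152, (cx,cy)=(0.5254,-0.8508)
member 3 (1-3): L=2.5680, (cx,cy)=(1.0000,0.0062)
member 4 (2-3): L=2.4447, (cx,cy)=(0.5314,0.8471)
solve A·x = −loads:
  F[0-1] = +1806.4040 N (tension)
  F[0-2] = -178.3728 N (compression)
  F[1-2] = -1807.1500 N (compression)
  F[1-3] = +1878.3703 N (tension)
  F[2-3] = -2122.6223 N (compression)
  Rx@0 = -750.4600 N
  Ry@0 = -1549.3112 N
  Ry@2 = +3335.7812 N

-1807.150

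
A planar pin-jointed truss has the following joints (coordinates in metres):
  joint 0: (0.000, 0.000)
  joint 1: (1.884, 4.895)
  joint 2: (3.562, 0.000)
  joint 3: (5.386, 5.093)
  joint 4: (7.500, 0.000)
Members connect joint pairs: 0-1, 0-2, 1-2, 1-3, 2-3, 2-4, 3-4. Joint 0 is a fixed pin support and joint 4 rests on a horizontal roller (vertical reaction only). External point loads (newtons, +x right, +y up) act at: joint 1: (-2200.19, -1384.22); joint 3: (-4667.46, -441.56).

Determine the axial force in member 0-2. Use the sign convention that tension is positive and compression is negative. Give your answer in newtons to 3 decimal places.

-4648.236

N=5 nodes, M=7 members, R=3 reactions → 2N=10, M+R=10
member 0 (0-1): L=5.2450, (cx,cy)=(0.3592,0.9333)
member 1 (0-2): L=3.5620, (cx,cy)=(1.0000,0.0000)
member 2 (1-2): L=5.1746, (cx,cy)=(0.3243,-0.9460)
member 3 (1-3): L=3.5076, (cx,cy)=(0.9984,0.0564)
member 4 (2-3): L=5.4098, (cx,cy)=(0.3372,0.9414)
member 5 (2-4): L=3.9380, (cx,cy)=(1.0000,0.0000)
member 6 (3-4): L=5.5143, (cx,cy)=(0.3834,-0.9236)
solve A·x = −loads:
  F[0-1] = -6178.8350 N (compression)
  F[0-2] = -4648.2356 N (compression)
  F[1-2] = +4543.3769 N (tension)
  F[1-3] = -1494.9113 N (compression)
  F[2-3] = -4565.1820 N (compression)
  F[2-4] = -1635.7006 N (compression)
  F[3-4] = +4266.6815 N (tension)
  Rx@0 = +6867.6500 N
  Ry@0 = +5766.4722 N
  Ry@4 = -3940.6922 N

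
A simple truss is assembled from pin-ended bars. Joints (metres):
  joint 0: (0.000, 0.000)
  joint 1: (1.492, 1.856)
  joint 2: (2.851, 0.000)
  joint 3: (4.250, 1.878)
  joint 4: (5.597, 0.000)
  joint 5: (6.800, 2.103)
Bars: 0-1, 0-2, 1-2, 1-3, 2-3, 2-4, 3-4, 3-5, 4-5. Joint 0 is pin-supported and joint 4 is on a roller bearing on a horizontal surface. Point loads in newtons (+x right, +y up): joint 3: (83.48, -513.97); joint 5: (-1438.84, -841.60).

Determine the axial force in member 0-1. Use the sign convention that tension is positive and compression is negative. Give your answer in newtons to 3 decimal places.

-584.326

N=6 nodes, M=9 members, R=3 reactions → 2N=12, M+R=12
member 0 (0-1): L=2.3813, (cx,cy)=(0.6265,0.7794)
member 1 (0-2): L=2.8510, (cx,cy)=(1.0000,0.0000)
member 2 (1-2): L=2.3004, (cx,cy)=(0.5908,-0.8068)
member 3 (1-3): L=2.7581, (cx,cy)=(1.0000,0.0080)
member 4 (2-3): L=2.3418, (cx,cy)=(0.5974,0.8019)
member 5 (2-4): L=2.7460, (cx,cy)=(1.0000,0.0000)
member 6 (3-4): L=2.3111, (cx,cy)=(0.5828,-0.8126)
member 7 (3-5): L=2.5599, (cx,cy)=(0.9961,0.0879)
member 8 (4-5): L=2.4228, (cx,cy)=(0.4965,0.8680)
solve A·x = −loads:
  F[0-1] = -584.3257 N (compression)
  F[0-2] = -989.2584 N (compression)
  F[1-2] = +557.5758 N (tension)
  F[1-3] = -695.5279 N (compression)
  F[2-3] = -560.9759 N (compression)
  F[2-4] = -324.7269 N (compression)
  F[3-4] = -181.5419 N (compression)
  F[3-5] = -1012.2219 N (compression)
  F[4-5] = -867.0731 N (compression)
  Rx@0 = +1355.3600 N
  Ry@0 = +455.4186 N
  Ry@4 = +900.1514 N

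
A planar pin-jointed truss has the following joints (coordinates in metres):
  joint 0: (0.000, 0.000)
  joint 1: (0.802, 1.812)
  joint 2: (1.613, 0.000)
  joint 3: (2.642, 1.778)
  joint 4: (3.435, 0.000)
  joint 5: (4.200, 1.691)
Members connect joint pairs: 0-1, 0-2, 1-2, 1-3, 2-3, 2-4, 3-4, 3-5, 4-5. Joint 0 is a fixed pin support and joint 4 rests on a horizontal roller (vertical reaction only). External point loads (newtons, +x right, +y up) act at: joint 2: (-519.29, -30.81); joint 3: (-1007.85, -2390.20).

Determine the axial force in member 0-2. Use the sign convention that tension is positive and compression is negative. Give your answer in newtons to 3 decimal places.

N=6 nodes, M=9 members, R=3 reactions → 2N=12, M+R=12
member 0 (0-1): L=1.9816, (cx,cy)=(0.4047,0.9144)
member 1 (0-2): L=1.6130, (cx,cy)=(1.0000,0.0000)
member 2 (1-2): L=1.9852, (cx,cy)=(0.4085,-0.9127)
member 3 (1-3): L=1.8403, (cx,cy)=(0.9998,-0.0185)
member 4 (2-3): L=2.0543, (cx,cy)=(0.5009,0.8655)
member 5 (2-4): L=1.8220, (cx,cy)=(1.0000,0.0000)
member 6 (3-4): L=1.9468, (cx,cy)=(0.4073,-0.9133)
member 7 (3-5): L=1.5604, (cx,cy)=(0.9984,-0.0558)
member 8 (4-5): L=1.8560, (cx,cy)=(0.4122,0.9111)
solve A·x = −loads:
  F[0-1] = -1191.7931 N (compression)
  F[0-2] = -1044.7817 N (compression)
  F[1-2] = +1213.7979 N (tension)
  F[1-3] = -978.3869 N (compression)
  F[2-3] = -1244.4574 N (compression)
  F[2-4] = +593.7210 N (tension)
  F[3-4] = -1457.5936 N (compression)
  F[3-5] = -0.0000 N (tension)
  F[4-5] = +0.0000 N (tension)
  Rx@0 = +1527.1400 N
  Ry@0 = +1089.8171 N
  Ry@4 = +1331.1929 N

-1044.782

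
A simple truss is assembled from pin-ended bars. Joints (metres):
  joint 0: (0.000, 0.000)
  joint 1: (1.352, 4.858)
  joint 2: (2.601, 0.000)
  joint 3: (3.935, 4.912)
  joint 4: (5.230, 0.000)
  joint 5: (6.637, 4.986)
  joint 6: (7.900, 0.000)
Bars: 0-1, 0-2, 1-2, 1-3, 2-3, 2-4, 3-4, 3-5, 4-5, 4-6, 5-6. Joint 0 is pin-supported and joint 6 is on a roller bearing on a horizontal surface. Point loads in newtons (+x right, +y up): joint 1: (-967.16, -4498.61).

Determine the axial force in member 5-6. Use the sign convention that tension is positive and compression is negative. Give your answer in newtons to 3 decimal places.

N=7 nodes, M=11 members, R=3 reactions → 2N=14, M+R=14
member 0 (0-1): L=5.0426, (cx,cy)=(0.2681,0.9634)
member 1 (0-2): L=2.6010, (cx,cy)=(1.0000,0.0000)
member 2 (1-2): L=5.0160, (cx,cy)=(0.2490,-0.9685)
member 3 (1-3): L=2.5836, (cx,cy)=(0.9998,0.0209)
member 4 (2-3): L=5.0899, (cx,cy)=(0.2621,0.9650)
member 5 (2-4): L=2.6290, (cx,cy)=(1.0000,0.0000)
member 6 (3-4): L=5.0798, (cx,cy)=(0.2549,-0.9670)
member 7 (3-5): L=2.7030, (cx,cy)=(0.9996,0.0274)
member 8 (4-5): L=5.1807, (cx,cy)=(0.2716,0.9624)
member 9 (4-6): L=2.6700, (cx,cy)=(1.0000,0.0000)
member 10 (5-6): L=5.1435, (cx,cy)=(0.2456,-0.9694)
solve A·x = −loads:
  F[0-1] = -4487.7739 N (compression)
  F[0-2] = +236.0764 N (tension)
  F[1-2] = -184.9444 N (compression)
  F[1-3] = -190.0661 N (compression)
  F[2-3] = +185.6072 N (tension)
  F[2-4] = +141.3795 N (tension)
  F[3-4] = -183.8083 N (compression)
  F[3-5] = -94.5568 N (compression)
  F[4-5] = +184.6763 N (tension)
  F[4-6] = +44.3662 N (tension)
  F[5-6] = -180.6783 N (compression)
  Rx@0 = +967.1600 N
  Ry@0 = +4323.4635 N
  Ry@6 = +175.1465 N

-180.678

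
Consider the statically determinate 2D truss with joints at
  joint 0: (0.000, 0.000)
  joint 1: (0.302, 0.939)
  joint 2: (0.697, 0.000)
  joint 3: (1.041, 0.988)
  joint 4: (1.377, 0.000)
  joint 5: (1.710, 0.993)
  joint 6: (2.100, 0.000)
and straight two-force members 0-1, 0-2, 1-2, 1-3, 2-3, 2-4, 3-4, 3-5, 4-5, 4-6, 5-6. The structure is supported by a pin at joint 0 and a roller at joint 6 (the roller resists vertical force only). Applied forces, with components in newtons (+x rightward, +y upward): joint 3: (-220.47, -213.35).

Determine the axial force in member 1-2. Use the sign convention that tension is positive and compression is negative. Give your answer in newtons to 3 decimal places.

N=7 nodes, M=11 members, R=3 reactions → 2N=14, M+R=14
member 0 (0-1): L=0.9864, (cx,cy)=(0.3062,0.9520)
member 1 (0-2): L=0.6970, (cx,cy)=(1.0000,0.0000)
member 2 (1-2): L=1.0187, (cx,cy)=(0.3877,-0.9218)
member 3 (1-3): L=0.7406, (cx,cy)=(0.9978,0.0662)
member 4 (2-3): L=1.0462, (cx,cy)=(0.3288,0.9444)
member 5 (2-4): L=0.6800, (cx,cy)=(1.0000,0.0000)
member 6 (3-4): L=1.0436, (cx,cy)=(0.3220,-0.9467)
member 7 (3-5): L=0.6690, (cx,cy)=(1.0000,0.0075)
member 8 (4-5): L=1.0473, (cx,cy)=(0.3179,0.9481)
member 9 (4-6): L=0.7230, (cx,cy)=(1.0000,0.0000)
member 10 (5-6): L=1.0668, (cx,cy)=(0.3656,-0.9308)
solve A·x = −loads:
  F[0-1] = -221.9754 N (compression)
  F[0-2] = -152.5071 N (compression)
  F[1-2] = +218.2738 N (tension)
  F[1-3] = -152.9336 N (compression)
  F[2-3] = -213.0437 N (compression)
  F[2-4] = +2.1810 N (tension)
  F[3-4] = -2.1609 N (compression)
  F[3-5] = -1.4853 N (compression)
  F[4-5] = +2.1578 N (tension)
  F[4-6] = +0.7991 N (tension)
  F[5-6] = -2.1861 N (compression)
  Rx@0 = +220.4700 N
  Ry@0 = +211.3152 N
  Ry@6 = +2.0348 N

218.274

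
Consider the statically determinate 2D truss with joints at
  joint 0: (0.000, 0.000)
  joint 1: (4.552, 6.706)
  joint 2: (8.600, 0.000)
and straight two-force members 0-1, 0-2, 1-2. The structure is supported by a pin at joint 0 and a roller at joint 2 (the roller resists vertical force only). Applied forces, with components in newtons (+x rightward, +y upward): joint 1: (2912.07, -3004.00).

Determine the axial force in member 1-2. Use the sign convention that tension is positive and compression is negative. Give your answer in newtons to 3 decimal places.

-4509.626

N=3 nodes, M=3 members, R=3 reactions → 2N=6, M+R=6
member 0 (0-1): L=8.1050, (cx,cy)=(0.5616,0.8274)
member 1 (0-2): L=8.6000, (cx,cy)=(1.0000,0.0000)
member 2 (1-2): L=7.8331, (cx,cy)=(0.5168,-0.8561)
solve A·x = −loads:
  F[0-1] = +1035.4993 N (tension)
  F[0-2] = +2330.5044 N (tension)
  F[1-2] = -4509.6265 N (compression)
  Rx@0 = -2912.0700 N
  Ry@0 = -856.7616 N
  Ry@2 = +3860.7616 N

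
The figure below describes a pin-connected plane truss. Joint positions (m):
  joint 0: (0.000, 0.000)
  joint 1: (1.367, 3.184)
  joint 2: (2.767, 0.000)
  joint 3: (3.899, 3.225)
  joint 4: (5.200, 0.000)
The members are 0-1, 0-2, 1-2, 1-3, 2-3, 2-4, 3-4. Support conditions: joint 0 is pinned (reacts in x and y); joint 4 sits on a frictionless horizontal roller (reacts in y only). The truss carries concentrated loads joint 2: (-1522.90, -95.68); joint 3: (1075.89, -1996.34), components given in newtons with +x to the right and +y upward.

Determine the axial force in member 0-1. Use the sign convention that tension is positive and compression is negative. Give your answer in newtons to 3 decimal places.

133.882

N=5 nodes, M=7 members, R=3 reactions → 2N=10, M+R=10
member 0 (0-1): L=3.4650, (cx,cy)=(0.3945,0.9189)
member 1 (0-2): L=2.7670, (cx,cy)=(1.0000,0.0000)
member 2 (1-2): L=3.4782, (cx,cy)=(0.4025,-0.9154)
member 3 (1-3): L=2.5323, (cx,cy)=(0.9999,0.0162)
member 4 (2-3): L=3.4179, (cx,cy)=(0.3312,0.9436)
member 5 (2-4): L=2.4330, (cx,cy)=(1.0000,0.0000)
member 6 (3-4): L=3.4775, (cx,cy)=(0.3741,-0.9274)
solve A·x = −loads:
  F[0-1] = +133.8816 N (tension)
  F[0-2] = -499.8278 N (compression)
  F[1-2] = -132.5119 N (compression)
  F[1-3] = +106.1688 N (tension)
  F[2-3] = +229.9624 N (tension)
  F[2-4] = +893.5722 N (tension)
  F[3-4] = -2388.4901 N (compression)
  Rx@0 = +447.0100 N
  Ry@0 = -123.0226 N
  Ry@4 = +2215.0426 N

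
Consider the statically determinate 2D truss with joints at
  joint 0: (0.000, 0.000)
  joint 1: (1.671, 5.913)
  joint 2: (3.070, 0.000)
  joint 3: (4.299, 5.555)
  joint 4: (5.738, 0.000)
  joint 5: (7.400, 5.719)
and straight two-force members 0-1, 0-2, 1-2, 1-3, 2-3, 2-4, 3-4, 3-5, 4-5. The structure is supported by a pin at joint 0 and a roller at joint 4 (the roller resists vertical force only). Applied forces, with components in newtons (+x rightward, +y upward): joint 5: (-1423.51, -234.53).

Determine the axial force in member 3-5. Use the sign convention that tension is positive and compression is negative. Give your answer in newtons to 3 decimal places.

-1378.433

N=6 nodes, M=9 members, R=3 reactions → 2N=12, M+R=12
member 0 (0-1): L=6.1446, (cx,cy)=(0.2719,0.9623)
member 1 (0-2): L=3.0700, (cx,cy)=(1.0000,0.0000)
member 2 (1-2): L=6.0762, (cx,cy)=(0.2302,-0.9731)
member 3 (1-3): L=2.6523, (cx,cy)=(0.9908,-0.1350)
member 4 (2-3): L=5.6893, (cx,cy)=(0.2160,0.9764)
member 5 (2-4): L=2.6680, (cx,cy)=(1.0000,0.0000)
member 6 (3-4): L=5.7384, (cx,cy)=(0.2508,-0.9680)
member 7 (3-5): L=3.1053, (cx,cy)=(0.9986,0.0528)
member 8 (4-5): L=5.9556, (cx,cy)=(0.2791,0.9603)
solve A·x = −loads:
  F[0-1] = -1403.7703 N (compression)
  F[0-2] = -1041.7586 N (compression)
  F[1-2] = +1489.6109 N (tension)
  F[1-3] = -731.4141 N (compression)
  F[2-3] = -1484.6440 N (compression)
  F[2-4] = -378.0789 N (compression)
  F[3-4] = +1320.2529 N (tension)
  F[3-5] = -1378.4328 N (compression)
  F[4-5] = -168.4228 N (compression)
  Rx@0 = +1423.5100 N
  Ry@0 = +1350.8653 N
  Ry@4 = -1116.3353 N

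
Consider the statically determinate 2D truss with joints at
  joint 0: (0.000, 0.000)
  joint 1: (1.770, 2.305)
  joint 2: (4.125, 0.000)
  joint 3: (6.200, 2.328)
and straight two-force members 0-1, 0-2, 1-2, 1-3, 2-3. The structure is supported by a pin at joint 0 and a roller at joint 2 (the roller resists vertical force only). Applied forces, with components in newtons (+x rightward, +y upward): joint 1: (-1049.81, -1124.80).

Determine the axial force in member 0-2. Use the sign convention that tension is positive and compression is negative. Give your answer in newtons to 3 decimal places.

N=4 nodes, M=5 members, R=3 reactions → 2N=8, M+R=8
member 0 (0-1): L=2.9062, (cx,cy)=(0.6090,0.7931)
member 1 (0-2): L=4.1250, (cx,cy)=(1.0000,0.0000)
member 2 (1-2): L=3.2953, (cx,cy)=(0.7147,-0.6995)
member 3 (1-3): L=4.4301, (cx,cy)=(1.0000,0.0052)
member 4 (2-3): L=3.1185, (cx,cy)=(0.6654,0.7465)
solve A·x = −loads:
  F[0-1] = -1549.2685 N (compression)
  F[0-2] = -106.2352 N (compression)
  F[1-2] = +148.6529 N (tension)
  F[1-3] = -0.0000 N (compression)
  F[2-3] = +0.0000 N (tension)
  Rx@0 = +1049.8100 N
  Ry@0 = +1228.7796 N
  Ry@2 = -103.9796 N

-106.235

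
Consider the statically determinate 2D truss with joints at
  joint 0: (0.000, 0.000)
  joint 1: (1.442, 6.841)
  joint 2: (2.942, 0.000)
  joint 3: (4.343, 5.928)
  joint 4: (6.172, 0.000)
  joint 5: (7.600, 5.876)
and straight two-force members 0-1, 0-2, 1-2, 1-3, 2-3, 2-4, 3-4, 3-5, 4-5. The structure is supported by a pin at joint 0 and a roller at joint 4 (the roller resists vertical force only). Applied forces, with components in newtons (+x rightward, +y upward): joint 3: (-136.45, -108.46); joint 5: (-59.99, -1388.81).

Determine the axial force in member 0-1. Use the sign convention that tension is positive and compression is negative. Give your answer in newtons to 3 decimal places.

103.236

N=6 nodes, M=9 members, R=3 reactions → 2N=12, M+R=12
member 0 (0-1): L=6.9913, (cx,cy)=(0.2063,0.9785)
member 1 (0-2): L=2.9420, (cx,cy)=(1.0000,0.0000)
member 2 (1-2): L=7.0035, (cx,cy)=(0.2142,-0.9768)
member 3 (1-3): L=3.0413, (cx,cy)=(0.9539,-0.3002)
member 4 (2-3): L=6.0913, (cx,cy)=(0.2300,0.9732)
member 5 (2-4): L=3.2300, (cx,cy)=(1.0000,0.0000)
member 6 (3-4): L=6.2037, (cx,cy)=(0.2948,-0.9556)
member 7 (3-5): L=3.2574, (cx,cy)=(0.9999,-0.0160)
member 8 (4-5): L=6.0470, (cx,cy)=(0.2361,0.9717)
solve A·x = −loads:
  F[0-1] = +103.2357 N (tension)
  F[0-2] = -217.7329 N (compression)
  F[1-2] = -118.4502 N (compression)
  F[1-3] = +48.9187 N (tension)
  F[2-3] = +118.8888 N (tension)
  F[2-4] = -270.4468 N (compression)
  F[3-4] = -223.8388 N (compression)
  F[3-5] = +276.4846 N (tension)
  F[4-5] = -1424.6911 N (compression)
  Rx@0 = +196.4400 N
  Ry@0 = -101.0160 N
  Ry@4 = +1598.2860 N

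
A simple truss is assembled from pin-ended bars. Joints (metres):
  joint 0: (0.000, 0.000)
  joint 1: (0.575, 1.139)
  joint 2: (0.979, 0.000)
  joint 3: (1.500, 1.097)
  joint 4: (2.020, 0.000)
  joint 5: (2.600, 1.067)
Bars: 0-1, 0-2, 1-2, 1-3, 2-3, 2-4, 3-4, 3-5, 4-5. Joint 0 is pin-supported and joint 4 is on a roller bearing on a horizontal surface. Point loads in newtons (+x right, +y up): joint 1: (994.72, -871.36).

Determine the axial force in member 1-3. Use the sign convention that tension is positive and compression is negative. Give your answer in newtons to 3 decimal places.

-752.196

N=6 nodes, M=9 members, R=3 reactions → 2N=12, M+R=12
member 0 (0-1): L=1.2759, (cx,cy)=(0.4507,0.8927)
member 1 (0-2): L=0.9790, (cx,cy)=(1.0000,0.0000)
member 2 (1-2): L=1.2085, (cx,cy)=(0.3343,-0.9425)
member 3 (1-3): L=0.9260, (cx,cy)=(0.9990,-0.0454)
member 4 (2-3): L=1.2144, (cx,cy)=(0.4290,0.9033)
member 5 (2-4): L=1.0410, (cx,cy)=(1.0000,0.0000)
member 6 (3-4): L=1.2140, (cx,cy)=(0.4283,-0.9036)
member 7 (3-5): L=1.1004, (cx,cy)=(0.9996,-0.0273)
member 8 (4-5): L=1.2145, (cx,cy)=(0.4776,0.8786)
solve A·x = −loads:
  F[0-1] = -69.9456 N (compression)
  F[0-2] = +1026.2416 N (tension)
  F[1-2] = -822.0966 N (compression)
  F[1-3] = -752.1960 N (compression)
  F[2-3] = +857.7438 N (tension)
  F[2-4] = +383.4442 N (tension)
  F[3-4] = -895.1987 N (compression)
  F[3-5] = -0.0000 N (compression)
  F[4-5] = +0.0000 N (tension)
  Rx@0 = -994.7200 N
  Ry@0 = +62.4402 N
  Ry@4 = +808.9198 N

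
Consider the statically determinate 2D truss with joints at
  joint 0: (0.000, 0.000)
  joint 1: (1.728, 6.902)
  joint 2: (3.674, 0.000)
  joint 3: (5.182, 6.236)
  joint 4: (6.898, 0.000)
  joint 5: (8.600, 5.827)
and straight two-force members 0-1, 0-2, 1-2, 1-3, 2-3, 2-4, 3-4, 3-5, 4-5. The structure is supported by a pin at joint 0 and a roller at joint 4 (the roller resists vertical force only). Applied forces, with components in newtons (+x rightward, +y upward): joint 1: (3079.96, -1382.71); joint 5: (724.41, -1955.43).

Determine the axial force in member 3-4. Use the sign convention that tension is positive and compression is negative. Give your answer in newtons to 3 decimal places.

N=6 nodes, M=9 members, R=3 reactions → 2N=12, M+R=12
member 0 (0-1): L=7.1150, (cx,cy)=(0.2429,0.9701)
member 1 (0-2): L=3.6740, (cx,cy)=(1.0000,0.0000)
member 2 (1-2): L=7.1711, (cx,cy)=(0.2714,-0.9625)
member 3 (1-3): L=3.5176, (cx,cy)=(0.9819,-0.1893)
member 4 (2-3): L=6.4157, (cx,cy)=(0.2350,0.9720)
member 5 (2-4): L=3.2240, (cx,cy)=(1.0000,0.0000)
member 6 (3-4): L=6.4678, (cx,cy)=(0.2653,-0.9642)
member 7 (3-5): L=3.4424, (cx,cy)=(0.9929,-0.1188)
member 8 (4-5): L=6.0705, (cx,cy)=(0.2804,0.9599)
solve A·x = −loads:
  F[0-1] = +3236.7394 N (tension)
  F[0-2] = +3018.2750 N (tension)
  F[1-2] = -4483.0350 N (compression)
  F[1-3] = -1097.1596 N (compression)
  F[2-3] = +4439.1807 N (tension)
  F[2-4] = +758.3101 N (tension)
  F[3-4] = -4846.0054 N (compression)
  F[3-5] = +1260.7462 N (tension)
  F[4-5] = -1881.0852 N (compression)
  Rx@0 = -3804.3700 N
  Ry@0 = -3139.8307 N
  Ry@4 = +6477.9707 N

-4846.005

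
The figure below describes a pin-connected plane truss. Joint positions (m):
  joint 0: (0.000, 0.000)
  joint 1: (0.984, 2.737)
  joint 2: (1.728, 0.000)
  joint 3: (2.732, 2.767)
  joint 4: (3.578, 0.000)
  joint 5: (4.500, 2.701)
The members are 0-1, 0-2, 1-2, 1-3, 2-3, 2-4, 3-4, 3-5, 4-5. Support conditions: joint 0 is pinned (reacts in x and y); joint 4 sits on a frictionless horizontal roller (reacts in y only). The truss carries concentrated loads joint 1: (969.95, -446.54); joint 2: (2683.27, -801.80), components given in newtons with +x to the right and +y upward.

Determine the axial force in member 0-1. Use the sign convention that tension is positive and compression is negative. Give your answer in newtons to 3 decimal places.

3.890

N=6 nodes, M=9 members, R=3 reactions → 2N=12, M+R=12
member 0 (0-1): L=2.9085, (cx,cy)=(0.3383,0.9410)
member 1 (0-2): L=1.7280, (cx,cy)=(1.0000,0.0000)
member 2 (1-2): L=2.8363, (cx,cy)=(0.2623,-0.9650)
member 3 (1-3): L=1.7483, (cx,cy)=(0.9999,0.0172)
member 4 (2-3): L=2.9435, (cx,cy)=(0.3411,0.9400)
member 5 (2-4): L=1.8500, (cx,cy)=(1.0000,0.0000)
member 6 (3-4): L=2.8934, (cx,cy)=(0.2924,-0.9563)
member 7 (3-5): L=1.7692, (cx,cy)=(0.9993,-0.0373)
member 8 (4-5): L=2.8540, (cx,cy)=(0.3231,0.9464)
solve A·x = −loads:
  F[0-1] = +3.8902 N (tension)
  F[0-2] = +3651.9039 N (tension)
  F[1-2] = -481.5185 N (compression)
  F[1-3] = -842.4499 N (compression)
  F[2-3] = +1347.2501 N (tension)
  F[2-4] = +382.7946 N (tension)
  F[3-4] = -1309.2126 N (compression)
  F[3-5] = -0.0000 N (compression)
  F[4-5] = +0.0000 N (tension)
  Rx@0 = -3653.2200 N
  Ry@0 = -3.6608 N
  Ry@4 = +1252.0008 N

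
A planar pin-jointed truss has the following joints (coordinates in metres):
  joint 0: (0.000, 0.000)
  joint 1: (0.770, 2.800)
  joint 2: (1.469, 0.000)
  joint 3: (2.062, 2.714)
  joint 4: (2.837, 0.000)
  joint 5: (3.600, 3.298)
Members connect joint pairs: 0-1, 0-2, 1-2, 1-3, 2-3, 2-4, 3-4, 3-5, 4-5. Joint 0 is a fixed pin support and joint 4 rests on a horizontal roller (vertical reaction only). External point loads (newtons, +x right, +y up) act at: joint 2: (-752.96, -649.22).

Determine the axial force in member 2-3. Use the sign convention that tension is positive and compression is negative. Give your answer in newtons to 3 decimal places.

N=6 nodes, M=9 members, R=3 reactions → 2N=12, M+R=12
member 0 (0-1): L=2.9039, (cx,cy)=(0.2652,0.9642)
member 1 (0-2): L=1.4690, (cx,cy)=(1.0000,0.0000)
member 2 (1-2): L=2.8859, (cx,cy)=(0.2422,-0.9702)
member 3 (1-3): L=1.2949, (cx,cy)=(0.9978,-0.0664)
member 4 (2-3): L=2.7780, (cx,cy)=(0.2135,0.9770)
member 5 (2-4): L=1.3680, (cx,cy)=(1.0000,0.0000)
member 6 (3-4): L=2.8225, (cx,cy)=(0.2746,-0.9616)
member 7 (3-5): L=1.6451, (cx,cy)=(0.9349,0.3550)
member 8 (4-5): L=3.3851, (cx,cy)=(0.2254,0.9743)
solve A·x = −loads:
  F[0-1] = -324.6752 N (compression)
  F[0-2] = -666.8703 N (compression)
  F[1-2] = +334.1195 N (tension)
  F[1-3] = -167.3862 N (compression)
  F[2-3] = +332.7178 N (tension)
  F[2-4] = +95.9945 N (tension)
  F[3-4] = -349.6038 N (compression)
  F[3-5] = +0.0000 N (tension)
  F[4-5] = -0.0000 N (compression)
  Rx@0 = +752.9600 N
  Ry@0 = +313.0536 N
  Ry@4 = +336.1664 N

332.718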